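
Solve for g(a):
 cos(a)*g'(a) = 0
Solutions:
 g(a) = C1


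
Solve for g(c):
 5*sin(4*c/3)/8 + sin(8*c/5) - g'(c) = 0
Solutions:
 g(c) = C1 - 15*cos(4*c/3)/32 - 5*cos(8*c/5)/8


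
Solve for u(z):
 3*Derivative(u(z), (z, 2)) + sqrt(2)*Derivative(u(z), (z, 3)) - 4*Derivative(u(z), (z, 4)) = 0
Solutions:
 u(z) = C1 + C2*z + C3*exp(-sqrt(2)*z/2) + C4*exp(3*sqrt(2)*z/4)


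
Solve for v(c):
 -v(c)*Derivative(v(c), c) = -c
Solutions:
 v(c) = -sqrt(C1 + c^2)
 v(c) = sqrt(C1 + c^2)


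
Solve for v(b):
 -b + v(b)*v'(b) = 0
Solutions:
 v(b) = -sqrt(C1 + b^2)
 v(b) = sqrt(C1 + b^2)


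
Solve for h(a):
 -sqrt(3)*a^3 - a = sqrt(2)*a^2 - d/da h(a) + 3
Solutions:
 h(a) = C1 + sqrt(3)*a^4/4 + sqrt(2)*a^3/3 + a^2/2 + 3*a


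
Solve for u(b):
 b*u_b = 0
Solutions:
 u(b) = C1


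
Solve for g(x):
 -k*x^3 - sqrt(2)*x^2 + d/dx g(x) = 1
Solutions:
 g(x) = C1 + k*x^4/4 + sqrt(2)*x^3/3 + x


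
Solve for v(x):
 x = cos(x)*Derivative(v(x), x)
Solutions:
 v(x) = C1 + Integral(x/cos(x), x)


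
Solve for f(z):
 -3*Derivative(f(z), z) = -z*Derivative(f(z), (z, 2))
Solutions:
 f(z) = C1 + C2*z^4


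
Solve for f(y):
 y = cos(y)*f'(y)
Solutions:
 f(y) = C1 + Integral(y/cos(y), y)


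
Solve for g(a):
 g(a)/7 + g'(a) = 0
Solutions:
 g(a) = C1*exp(-a/7)


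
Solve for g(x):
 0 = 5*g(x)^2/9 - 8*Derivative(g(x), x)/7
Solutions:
 g(x) = -72/(C1 + 35*x)


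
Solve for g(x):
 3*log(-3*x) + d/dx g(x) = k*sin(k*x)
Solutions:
 g(x) = C1 + k*Piecewise((-cos(k*x)/k, Ne(k, 0)), (0, True)) - 3*x*log(-x) - 3*x*log(3) + 3*x


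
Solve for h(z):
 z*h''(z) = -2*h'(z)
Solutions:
 h(z) = C1 + C2/z


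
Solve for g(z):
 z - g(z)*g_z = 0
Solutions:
 g(z) = -sqrt(C1 + z^2)
 g(z) = sqrt(C1 + z^2)


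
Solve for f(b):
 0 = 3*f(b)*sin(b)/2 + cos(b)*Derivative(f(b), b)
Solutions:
 f(b) = C1*cos(b)^(3/2)


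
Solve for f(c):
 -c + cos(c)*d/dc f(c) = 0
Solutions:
 f(c) = C1 + Integral(c/cos(c), c)


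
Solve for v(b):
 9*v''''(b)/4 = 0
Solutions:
 v(b) = C1 + C2*b + C3*b^2 + C4*b^3


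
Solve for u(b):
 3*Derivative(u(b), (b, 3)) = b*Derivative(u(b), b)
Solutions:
 u(b) = C1 + Integral(C2*airyai(3^(2/3)*b/3) + C3*airybi(3^(2/3)*b/3), b)


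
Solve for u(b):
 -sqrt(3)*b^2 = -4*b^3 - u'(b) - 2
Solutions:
 u(b) = C1 - b^4 + sqrt(3)*b^3/3 - 2*b


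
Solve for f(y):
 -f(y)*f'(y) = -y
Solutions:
 f(y) = -sqrt(C1 + y^2)
 f(y) = sqrt(C1 + y^2)


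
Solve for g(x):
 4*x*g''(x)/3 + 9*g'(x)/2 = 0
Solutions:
 g(x) = C1 + C2/x^(19/8)


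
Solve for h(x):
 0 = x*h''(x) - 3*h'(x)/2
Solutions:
 h(x) = C1 + C2*x^(5/2)


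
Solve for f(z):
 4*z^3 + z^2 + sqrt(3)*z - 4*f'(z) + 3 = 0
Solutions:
 f(z) = C1 + z^4/4 + z^3/12 + sqrt(3)*z^2/8 + 3*z/4


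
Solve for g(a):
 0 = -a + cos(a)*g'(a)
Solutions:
 g(a) = C1 + Integral(a/cos(a), a)


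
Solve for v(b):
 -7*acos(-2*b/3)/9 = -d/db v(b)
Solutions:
 v(b) = C1 + 7*b*acos(-2*b/3)/9 + 7*sqrt(9 - 4*b^2)/18


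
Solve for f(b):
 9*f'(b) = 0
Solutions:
 f(b) = C1


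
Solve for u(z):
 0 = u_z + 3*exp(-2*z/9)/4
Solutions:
 u(z) = C1 + 27*exp(-2*z/9)/8


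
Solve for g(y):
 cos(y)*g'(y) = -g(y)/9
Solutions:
 g(y) = C1*(sin(y) - 1)^(1/18)/(sin(y) + 1)^(1/18)


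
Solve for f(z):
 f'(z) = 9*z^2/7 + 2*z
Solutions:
 f(z) = C1 + 3*z^3/7 + z^2


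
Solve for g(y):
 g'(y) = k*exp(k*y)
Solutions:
 g(y) = C1 + exp(k*y)


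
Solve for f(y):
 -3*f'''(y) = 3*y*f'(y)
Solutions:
 f(y) = C1 + Integral(C2*airyai(-y) + C3*airybi(-y), y)


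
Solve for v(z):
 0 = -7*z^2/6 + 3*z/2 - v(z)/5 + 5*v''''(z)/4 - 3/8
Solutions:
 v(z) = C1*exp(-sqrt(10)*z/5) + C2*exp(sqrt(10)*z/5) + C3*sin(sqrt(10)*z/5) + C4*cos(sqrt(10)*z/5) - 35*z^2/6 + 15*z/2 - 15/8


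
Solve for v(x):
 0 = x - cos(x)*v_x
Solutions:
 v(x) = C1 + Integral(x/cos(x), x)


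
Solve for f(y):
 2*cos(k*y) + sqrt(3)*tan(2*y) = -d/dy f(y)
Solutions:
 f(y) = C1 - 2*Piecewise((sin(k*y)/k, Ne(k, 0)), (y, True)) + sqrt(3)*log(cos(2*y))/2


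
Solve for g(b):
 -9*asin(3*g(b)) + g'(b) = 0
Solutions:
 Integral(1/asin(3*_y), (_y, g(b))) = C1 + 9*b


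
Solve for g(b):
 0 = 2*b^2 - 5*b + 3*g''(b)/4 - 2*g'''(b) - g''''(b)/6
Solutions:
 g(b) = C1 + C2*b + C3*exp(3*b*(-2 + 3*sqrt(2)/2)) + C4*exp(-3*b*(2 + 3*sqrt(2)/2)) - 2*b^4/9 - 34*b^3/27 - 32*b^2/3


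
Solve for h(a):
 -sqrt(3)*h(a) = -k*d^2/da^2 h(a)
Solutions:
 h(a) = C1*exp(-3^(1/4)*a*sqrt(1/k)) + C2*exp(3^(1/4)*a*sqrt(1/k))


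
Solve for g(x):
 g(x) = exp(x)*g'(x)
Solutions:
 g(x) = C1*exp(-exp(-x))


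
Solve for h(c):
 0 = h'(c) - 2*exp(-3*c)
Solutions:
 h(c) = C1 - 2*exp(-3*c)/3


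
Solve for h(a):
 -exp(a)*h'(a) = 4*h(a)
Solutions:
 h(a) = C1*exp(4*exp(-a))


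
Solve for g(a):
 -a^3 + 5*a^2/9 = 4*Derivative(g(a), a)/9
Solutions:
 g(a) = C1 - 9*a^4/16 + 5*a^3/12


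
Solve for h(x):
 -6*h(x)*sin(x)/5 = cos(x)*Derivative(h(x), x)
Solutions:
 h(x) = C1*cos(x)^(6/5)


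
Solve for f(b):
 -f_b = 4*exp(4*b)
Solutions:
 f(b) = C1 - exp(4*b)


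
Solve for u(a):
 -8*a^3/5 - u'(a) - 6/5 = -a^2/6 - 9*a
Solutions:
 u(a) = C1 - 2*a^4/5 + a^3/18 + 9*a^2/2 - 6*a/5


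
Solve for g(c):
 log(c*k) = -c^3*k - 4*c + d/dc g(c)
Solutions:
 g(c) = C1 + c^4*k/4 + 2*c^2 + c*log(c*k) - c


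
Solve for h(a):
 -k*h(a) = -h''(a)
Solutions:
 h(a) = C1*exp(-a*sqrt(k)) + C2*exp(a*sqrt(k))


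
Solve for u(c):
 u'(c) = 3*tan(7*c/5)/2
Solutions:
 u(c) = C1 - 15*log(cos(7*c/5))/14


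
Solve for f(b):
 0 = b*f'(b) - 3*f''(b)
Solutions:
 f(b) = C1 + C2*erfi(sqrt(6)*b/6)


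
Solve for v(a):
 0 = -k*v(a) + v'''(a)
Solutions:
 v(a) = C1*exp(a*k^(1/3)) + C2*exp(a*k^(1/3)*(-1 + sqrt(3)*I)/2) + C3*exp(-a*k^(1/3)*(1 + sqrt(3)*I)/2)


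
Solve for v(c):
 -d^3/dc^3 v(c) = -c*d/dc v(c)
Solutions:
 v(c) = C1 + Integral(C2*airyai(c) + C3*airybi(c), c)


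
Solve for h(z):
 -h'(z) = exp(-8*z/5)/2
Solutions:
 h(z) = C1 + 5*exp(-8*z/5)/16


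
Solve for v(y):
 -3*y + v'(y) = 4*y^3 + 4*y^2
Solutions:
 v(y) = C1 + y^4 + 4*y^3/3 + 3*y^2/2


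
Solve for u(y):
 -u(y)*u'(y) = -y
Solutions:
 u(y) = -sqrt(C1 + y^2)
 u(y) = sqrt(C1 + y^2)


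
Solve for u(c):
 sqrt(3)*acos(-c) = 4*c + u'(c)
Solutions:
 u(c) = C1 - 2*c^2 + sqrt(3)*(c*acos(-c) + sqrt(1 - c^2))


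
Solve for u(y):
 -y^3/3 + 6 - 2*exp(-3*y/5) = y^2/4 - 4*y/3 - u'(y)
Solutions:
 u(y) = C1 + y^4/12 + y^3/12 - 2*y^2/3 - 6*y - 10*exp(-3*y/5)/3


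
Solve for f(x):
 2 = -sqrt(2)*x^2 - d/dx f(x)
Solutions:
 f(x) = C1 - sqrt(2)*x^3/3 - 2*x


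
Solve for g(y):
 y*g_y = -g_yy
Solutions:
 g(y) = C1 + C2*erf(sqrt(2)*y/2)


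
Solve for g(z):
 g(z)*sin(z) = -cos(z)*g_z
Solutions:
 g(z) = C1*cos(z)


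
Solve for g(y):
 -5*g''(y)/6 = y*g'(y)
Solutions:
 g(y) = C1 + C2*erf(sqrt(15)*y/5)


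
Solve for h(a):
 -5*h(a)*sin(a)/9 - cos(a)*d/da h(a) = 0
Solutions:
 h(a) = C1*cos(a)^(5/9)


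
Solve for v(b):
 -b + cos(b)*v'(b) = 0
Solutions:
 v(b) = C1 + Integral(b/cos(b), b)


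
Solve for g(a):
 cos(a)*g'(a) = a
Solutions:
 g(a) = C1 + Integral(a/cos(a), a)


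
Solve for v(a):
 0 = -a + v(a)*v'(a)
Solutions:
 v(a) = -sqrt(C1 + a^2)
 v(a) = sqrt(C1 + a^2)


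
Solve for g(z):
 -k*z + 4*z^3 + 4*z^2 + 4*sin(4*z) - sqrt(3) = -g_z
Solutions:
 g(z) = C1 + k*z^2/2 - z^4 - 4*z^3/3 + sqrt(3)*z + cos(4*z)


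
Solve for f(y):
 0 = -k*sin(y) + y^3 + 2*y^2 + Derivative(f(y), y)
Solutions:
 f(y) = C1 - k*cos(y) - y^4/4 - 2*y^3/3


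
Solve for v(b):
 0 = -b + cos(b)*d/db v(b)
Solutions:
 v(b) = C1 + Integral(b/cos(b), b)


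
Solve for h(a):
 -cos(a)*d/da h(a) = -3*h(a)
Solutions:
 h(a) = C1*(sin(a) + 1)^(3/2)/(sin(a) - 1)^(3/2)


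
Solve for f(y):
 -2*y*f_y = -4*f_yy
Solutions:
 f(y) = C1 + C2*erfi(y/2)


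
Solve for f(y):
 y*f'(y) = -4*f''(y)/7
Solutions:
 f(y) = C1 + C2*erf(sqrt(14)*y/4)


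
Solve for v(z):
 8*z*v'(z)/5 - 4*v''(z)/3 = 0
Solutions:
 v(z) = C1 + C2*erfi(sqrt(15)*z/5)


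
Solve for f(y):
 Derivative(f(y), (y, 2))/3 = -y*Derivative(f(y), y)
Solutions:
 f(y) = C1 + C2*erf(sqrt(6)*y/2)


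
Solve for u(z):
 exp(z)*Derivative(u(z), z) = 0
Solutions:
 u(z) = C1


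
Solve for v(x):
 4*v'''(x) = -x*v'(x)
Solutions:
 v(x) = C1 + Integral(C2*airyai(-2^(1/3)*x/2) + C3*airybi(-2^(1/3)*x/2), x)


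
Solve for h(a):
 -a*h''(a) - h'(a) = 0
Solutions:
 h(a) = C1 + C2*log(a)


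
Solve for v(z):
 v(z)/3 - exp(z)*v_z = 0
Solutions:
 v(z) = C1*exp(-exp(-z)/3)


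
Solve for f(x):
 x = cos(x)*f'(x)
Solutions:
 f(x) = C1 + Integral(x/cos(x), x)


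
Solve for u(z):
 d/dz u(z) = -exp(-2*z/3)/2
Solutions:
 u(z) = C1 + 3*exp(-2*z/3)/4


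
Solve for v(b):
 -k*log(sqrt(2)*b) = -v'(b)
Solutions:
 v(b) = C1 + b*k*log(b) - b*k + b*k*log(2)/2


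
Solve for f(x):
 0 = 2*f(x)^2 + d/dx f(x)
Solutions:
 f(x) = 1/(C1 + 2*x)


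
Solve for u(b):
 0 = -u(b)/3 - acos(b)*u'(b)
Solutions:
 u(b) = C1*exp(-Integral(1/acos(b), b)/3)


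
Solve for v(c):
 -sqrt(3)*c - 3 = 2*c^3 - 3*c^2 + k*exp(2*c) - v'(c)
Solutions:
 v(c) = C1 + c^4/2 - c^3 + sqrt(3)*c^2/2 + 3*c + k*exp(2*c)/2


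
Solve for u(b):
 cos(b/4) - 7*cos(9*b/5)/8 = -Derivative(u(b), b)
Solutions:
 u(b) = C1 - 4*sin(b/4) + 35*sin(9*b/5)/72


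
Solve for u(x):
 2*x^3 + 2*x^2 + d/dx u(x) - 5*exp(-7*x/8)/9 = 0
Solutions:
 u(x) = C1 - x^4/2 - 2*x^3/3 - 40*exp(-7*x/8)/63


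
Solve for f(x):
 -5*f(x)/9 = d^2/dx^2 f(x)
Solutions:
 f(x) = C1*sin(sqrt(5)*x/3) + C2*cos(sqrt(5)*x/3)


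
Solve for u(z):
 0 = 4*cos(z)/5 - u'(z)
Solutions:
 u(z) = C1 + 4*sin(z)/5


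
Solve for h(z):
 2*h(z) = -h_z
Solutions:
 h(z) = C1*exp(-2*z)


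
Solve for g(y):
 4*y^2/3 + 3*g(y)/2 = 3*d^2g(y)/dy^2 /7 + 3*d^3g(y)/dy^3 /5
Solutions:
 g(y) = C1*exp(-y*(10*10^(2/3)/(21*sqrt(190281) + 9161)^(1/3) + 20 + 10^(1/3)*(21*sqrt(190281) + 9161)^(1/3))/84)*sin(10^(1/3)*sqrt(3)*y*(-(21*sqrt(190281) + 9161)^(1/3) + 10*10^(1/3)/(21*sqrt(190281) + 9161)^(1/3))/84) + C2*exp(-y*(10*10^(2/3)/(21*sqrt(190281) + 9161)^(1/3) + 20 + 10^(1/3)*(21*sqrt(190281) + 9161)^(1/3))/84)*cos(10^(1/3)*sqrt(3)*y*(-(21*sqrt(190281) + 9161)^(1/3) + 10*10^(1/3)/(21*sqrt(190281) + 9161)^(1/3))/84) + C3*exp(y*(-10 + 10*10^(2/3)/(21*sqrt(190281) + 9161)^(1/3) + 10^(1/3)*(21*sqrt(190281) + 9161)^(1/3))/42) - 8*y^2/9 - 32/63


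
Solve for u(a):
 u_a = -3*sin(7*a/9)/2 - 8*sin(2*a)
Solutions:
 u(a) = C1 + 27*cos(7*a/9)/14 + 4*cos(2*a)


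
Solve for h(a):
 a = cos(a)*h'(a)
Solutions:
 h(a) = C1 + Integral(a/cos(a), a)


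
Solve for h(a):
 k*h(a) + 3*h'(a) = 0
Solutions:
 h(a) = C1*exp(-a*k/3)


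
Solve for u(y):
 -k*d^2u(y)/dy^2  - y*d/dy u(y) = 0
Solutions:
 u(y) = C1 + C2*sqrt(k)*erf(sqrt(2)*y*sqrt(1/k)/2)


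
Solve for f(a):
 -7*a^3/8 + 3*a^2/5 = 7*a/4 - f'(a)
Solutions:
 f(a) = C1 + 7*a^4/32 - a^3/5 + 7*a^2/8


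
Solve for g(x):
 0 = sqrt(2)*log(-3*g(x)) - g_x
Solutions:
 -sqrt(2)*Integral(1/(log(-_y) + log(3)), (_y, g(x)))/2 = C1 - x


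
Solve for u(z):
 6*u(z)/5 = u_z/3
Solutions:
 u(z) = C1*exp(18*z/5)


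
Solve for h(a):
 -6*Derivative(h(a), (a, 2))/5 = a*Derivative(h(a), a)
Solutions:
 h(a) = C1 + C2*erf(sqrt(15)*a/6)


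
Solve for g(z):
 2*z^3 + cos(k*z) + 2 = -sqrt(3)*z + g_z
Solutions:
 g(z) = C1 + z^4/2 + sqrt(3)*z^2/2 + 2*z + sin(k*z)/k


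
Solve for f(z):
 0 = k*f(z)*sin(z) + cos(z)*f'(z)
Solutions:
 f(z) = C1*exp(k*log(cos(z)))


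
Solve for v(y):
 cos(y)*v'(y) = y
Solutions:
 v(y) = C1 + Integral(y/cos(y), y)


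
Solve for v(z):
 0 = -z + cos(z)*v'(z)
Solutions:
 v(z) = C1 + Integral(z/cos(z), z)


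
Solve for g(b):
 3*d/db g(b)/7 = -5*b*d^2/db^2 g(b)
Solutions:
 g(b) = C1 + C2*b^(32/35)


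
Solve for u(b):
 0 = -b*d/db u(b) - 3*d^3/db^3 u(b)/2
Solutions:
 u(b) = C1 + Integral(C2*airyai(-2^(1/3)*3^(2/3)*b/3) + C3*airybi(-2^(1/3)*3^(2/3)*b/3), b)


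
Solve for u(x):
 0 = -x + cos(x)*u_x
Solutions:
 u(x) = C1 + Integral(x/cos(x), x)


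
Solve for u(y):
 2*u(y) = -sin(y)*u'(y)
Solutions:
 u(y) = C1*(cos(y) + 1)/(cos(y) - 1)


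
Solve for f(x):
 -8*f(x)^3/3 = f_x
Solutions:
 f(x) = -sqrt(6)*sqrt(-1/(C1 - 8*x))/2
 f(x) = sqrt(6)*sqrt(-1/(C1 - 8*x))/2


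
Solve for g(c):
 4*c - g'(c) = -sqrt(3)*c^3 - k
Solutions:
 g(c) = C1 + sqrt(3)*c^4/4 + 2*c^2 + c*k


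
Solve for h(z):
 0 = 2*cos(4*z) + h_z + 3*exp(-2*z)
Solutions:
 h(z) = C1 - sin(4*z)/2 + 3*exp(-2*z)/2


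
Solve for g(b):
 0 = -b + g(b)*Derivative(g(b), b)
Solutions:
 g(b) = -sqrt(C1 + b^2)
 g(b) = sqrt(C1 + b^2)


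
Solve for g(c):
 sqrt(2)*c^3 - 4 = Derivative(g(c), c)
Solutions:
 g(c) = C1 + sqrt(2)*c^4/4 - 4*c


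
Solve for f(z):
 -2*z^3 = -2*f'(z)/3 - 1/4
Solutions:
 f(z) = C1 + 3*z^4/4 - 3*z/8


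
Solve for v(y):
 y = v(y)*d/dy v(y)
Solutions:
 v(y) = -sqrt(C1 + y^2)
 v(y) = sqrt(C1 + y^2)


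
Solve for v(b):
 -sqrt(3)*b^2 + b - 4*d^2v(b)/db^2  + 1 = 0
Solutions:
 v(b) = C1 + C2*b - sqrt(3)*b^4/48 + b^3/24 + b^2/8


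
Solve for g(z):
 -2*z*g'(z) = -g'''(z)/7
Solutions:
 g(z) = C1 + Integral(C2*airyai(14^(1/3)*z) + C3*airybi(14^(1/3)*z), z)


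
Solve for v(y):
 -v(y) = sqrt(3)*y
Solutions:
 v(y) = -sqrt(3)*y


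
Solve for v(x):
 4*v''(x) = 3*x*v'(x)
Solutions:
 v(x) = C1 + C2*erfi(sqrt(6)*x/4)


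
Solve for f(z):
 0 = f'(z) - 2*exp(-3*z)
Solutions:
 f(z) = C1 - 2*exp(-3*z)/3


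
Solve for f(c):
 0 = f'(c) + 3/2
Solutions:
 f(c) = C1 - 3*c/2


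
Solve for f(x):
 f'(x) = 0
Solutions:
 f(x) = C1


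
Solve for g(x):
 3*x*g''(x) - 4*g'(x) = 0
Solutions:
 g(x) = C1 + C2*x^(7/3)


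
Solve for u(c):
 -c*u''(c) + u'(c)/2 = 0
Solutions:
 u(c) = C1 + C2*c^(3/2)


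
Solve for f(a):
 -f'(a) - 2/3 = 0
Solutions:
 f(a) = C1 - 2*a/3


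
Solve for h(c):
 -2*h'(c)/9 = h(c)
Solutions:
 h(c) = C1*exp(-9*c/2)


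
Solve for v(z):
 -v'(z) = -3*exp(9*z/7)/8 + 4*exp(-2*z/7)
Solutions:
 v(z) = C1 + 7*exp(9*z/7)/24 + 14*exp(-2*z/7)


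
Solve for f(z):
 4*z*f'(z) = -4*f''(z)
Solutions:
 f(z) = C1 + C2*erf(sqrt(2)*z/2)


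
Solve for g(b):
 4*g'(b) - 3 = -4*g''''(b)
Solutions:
 g(b) = C1 + C4*exp(-b) + 3*b/4 + (C2*sin(sqrt(3)*b/2) + C3*cos(sqrt(3)*b/2))*exp(b/2)


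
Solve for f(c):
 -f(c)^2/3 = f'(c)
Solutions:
 f(c) = 3/(C1 + c)


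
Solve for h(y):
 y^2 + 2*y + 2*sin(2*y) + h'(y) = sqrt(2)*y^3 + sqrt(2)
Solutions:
 h(y) = C1 + sqrt(2)*y^4/4 - y^3/3 - y^2 + sqrt(2)*y + cos(2*y)


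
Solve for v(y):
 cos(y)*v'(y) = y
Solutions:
 v(y) = C1 + Integral(y/cos(y), y)


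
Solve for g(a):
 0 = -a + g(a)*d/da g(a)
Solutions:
 g(a) = -sqrt(C1 + a^2)
 g(a) = sqrt(C1 + a^2)


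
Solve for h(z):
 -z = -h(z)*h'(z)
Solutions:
 h(z) = -sqrt(C1 + z^2)
 h(z) = sqrt(C1 + z^2)


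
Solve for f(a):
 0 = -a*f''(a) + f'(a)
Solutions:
 f(a) = C1 + C2*a^2


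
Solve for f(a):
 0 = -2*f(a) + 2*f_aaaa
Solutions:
 f(a) = C1*exp(-a) + C2*exp(a) + C3*sin(a) + C4*cos(a)


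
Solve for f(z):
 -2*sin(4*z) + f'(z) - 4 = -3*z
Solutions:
 f(z) = C1 - 3*z^2/2 + 4*z - cos(4*z)/2


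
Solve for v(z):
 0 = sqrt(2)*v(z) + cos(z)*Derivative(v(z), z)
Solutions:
 v(z) = C1*(sin(z) - 1)^(sqrt(2)/2)/(sin(z) + 1)^(sqrt(2)/2)


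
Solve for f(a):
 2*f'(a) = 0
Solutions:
 f(a) = C1


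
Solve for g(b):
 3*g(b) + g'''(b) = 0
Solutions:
 g(b) = C3*exp(-3^(1/3)*b) + (C1*sin(3^(5/6)*b/2) + C2*cos(3^(5/6)*b/2))*exp(3^(1/3)*b/2)


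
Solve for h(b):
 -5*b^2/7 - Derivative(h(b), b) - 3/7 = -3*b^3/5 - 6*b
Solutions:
 h(b) = C1 + 3*b^4/20 - 5*b^3/21 + 3*b^2 - 3*b/7


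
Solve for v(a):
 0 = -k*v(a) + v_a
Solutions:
 v(a) = C1*exp(a*k)


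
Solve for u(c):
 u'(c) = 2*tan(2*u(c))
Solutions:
 u(c) = -asin(C1*exp(4*c))/2 + pi/2
 u(c) = asin(C1*exp(4*c))/2


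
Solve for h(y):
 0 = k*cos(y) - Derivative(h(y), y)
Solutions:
 h(y) = C1 + k*sin(y)


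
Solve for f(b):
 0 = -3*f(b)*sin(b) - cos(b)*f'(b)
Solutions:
 f(b) = C1*cos(b)^3


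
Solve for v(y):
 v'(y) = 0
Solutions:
 v(y) = C1


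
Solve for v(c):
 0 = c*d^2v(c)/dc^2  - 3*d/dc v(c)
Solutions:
 v(c) = C1 + C2*c^4


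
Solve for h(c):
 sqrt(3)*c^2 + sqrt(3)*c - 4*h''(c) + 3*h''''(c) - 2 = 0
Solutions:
 h(c) = C1 + C2*c + C3*exp(-2*sqrt(3)*c/3) + C4*exp(2*sqrt(3)*c/3) + sqrt(3)*c^4/48 + sqrt(3)*c^3/24 + c^2*(-4 + 3*sqrt(3))/16


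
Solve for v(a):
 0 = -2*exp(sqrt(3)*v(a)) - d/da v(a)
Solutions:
 v(a) = sqrt(3)*(2*log(1/(C1 + 2*a)) - log(3))/6


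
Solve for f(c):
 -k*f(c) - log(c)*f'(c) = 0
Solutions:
 f(c) = C1*exp(-k*li(c))


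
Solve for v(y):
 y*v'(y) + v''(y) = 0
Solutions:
 v(y) = C1 + C2*erf(sqrt(2)*y/2)


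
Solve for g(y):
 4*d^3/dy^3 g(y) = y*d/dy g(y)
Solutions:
 g(y) = C1 + Integral(C2*airyai(2^(1/3)*y/2) + C3*airybi(2^(1/3)*y/2), y)


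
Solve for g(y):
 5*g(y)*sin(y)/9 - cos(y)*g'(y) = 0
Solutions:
 g(y) = C1/cos(y)^(5/9)


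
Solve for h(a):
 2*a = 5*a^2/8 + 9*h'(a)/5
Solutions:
 h(a) = C1 - 25*a^3/216 + 5*a^2/9


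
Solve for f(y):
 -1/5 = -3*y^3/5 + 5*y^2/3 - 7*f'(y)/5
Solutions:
 f(y) = C1 - 3*y^4/28 + 25*y^3/63 + y/7


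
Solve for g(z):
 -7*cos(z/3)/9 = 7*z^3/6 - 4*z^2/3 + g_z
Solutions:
 g(z) = C1 - 7*z^4/24 + 4*z^3/9 - 7*sin(z/3)/3


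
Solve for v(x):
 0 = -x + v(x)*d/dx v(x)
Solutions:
 v(x) = -sqrt(C1 + x^2)
 v(x) = sqrt(C1 + x^2)


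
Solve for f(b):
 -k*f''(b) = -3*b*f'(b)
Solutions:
 f(b) = C1 + C2*erf(sqrt(6)*b*sqrt(-1/k)/2)/sqrt(-1/k)


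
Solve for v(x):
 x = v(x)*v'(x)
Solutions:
 v(x) = -sqrt(C1 + x^2)
 v(x) = sqrt(C1 + x^2)


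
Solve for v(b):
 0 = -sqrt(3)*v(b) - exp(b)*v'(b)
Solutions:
 v(b) = C1*exp(sqrt(3)*exp(-b))


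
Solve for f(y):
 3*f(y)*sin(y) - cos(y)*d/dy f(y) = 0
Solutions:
 f(y) = C1/cos(y)^3


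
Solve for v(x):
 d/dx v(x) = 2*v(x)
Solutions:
 v(x) = C1*exp(2*x)


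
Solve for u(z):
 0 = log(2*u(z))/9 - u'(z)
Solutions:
 -9*Integral(1/(log(_y) + log(2)), (_y, u(z))) = C1 - z


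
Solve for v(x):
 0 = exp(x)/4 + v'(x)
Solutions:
 v(x) = C1 - exp(x)/4


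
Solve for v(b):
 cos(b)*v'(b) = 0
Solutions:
 v(b) = C1


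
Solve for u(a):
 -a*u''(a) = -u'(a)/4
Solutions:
 u(a) = C1 + C2*a^(5/4)


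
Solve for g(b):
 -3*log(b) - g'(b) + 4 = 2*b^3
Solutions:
 g(b) = C1 - b^4/2 - 3*b*log(b) + 7*b


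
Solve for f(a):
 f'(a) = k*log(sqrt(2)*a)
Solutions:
 f(a) = C1 + a*k*log(a) - a*k + a*k*log(2)/2


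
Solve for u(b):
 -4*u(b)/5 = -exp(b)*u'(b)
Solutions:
 u(b) = C1*exp(-4*exp(-b)/5)


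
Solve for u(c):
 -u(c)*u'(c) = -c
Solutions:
 u(c) = -sqrt(C1 + c^2)
 u(c) = sqrt(C1 + c^2)


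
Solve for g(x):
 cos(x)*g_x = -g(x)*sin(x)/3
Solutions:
 g(x) = C1*cos(x)^(1/3)


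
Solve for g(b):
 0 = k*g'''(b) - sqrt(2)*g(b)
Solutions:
 g(b) = C1*exp(2^(1/6)*b*(1/k)^(1/3)) + C2*exp(2^(1/6)*b*(-1 + sqrt(3)*I)*(1/k)^(1/3)/2) + C3*exp(-2^(1/6)*b*(1 + sqrt(3)*I)*(1/k)^(1/3)/2)


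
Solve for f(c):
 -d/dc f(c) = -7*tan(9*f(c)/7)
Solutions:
 f(c) = -7*asin(C1*exp(9*c))/9 + 7*pi/9
 f(c) = 7*asin(C1*exp(9*c))/9


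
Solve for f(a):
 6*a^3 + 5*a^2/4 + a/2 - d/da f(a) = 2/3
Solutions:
 f(a) = C1 + 3*a^4/2 + 5*a^3/12 + a^2/4 - 2*a/3


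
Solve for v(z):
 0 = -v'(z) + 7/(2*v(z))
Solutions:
 v(z) = -sqrt(C1 + 7*z)
 v(z) = sqrt(C1 + 7*z)


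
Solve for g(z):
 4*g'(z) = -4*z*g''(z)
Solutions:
 g(z) = C1 + C2*log(z)


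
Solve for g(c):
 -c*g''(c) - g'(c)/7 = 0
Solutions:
 g(c) = C1 + C2*c^(6/7)


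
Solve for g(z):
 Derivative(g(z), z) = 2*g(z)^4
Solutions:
 g(z) = (-1/(C1 + 6*z))^(1/3)
 g(z) = (-1/(C1 + 2*z))^(1/3)*(-3^(2/3) - 3*3^(1/6)*I)/6
 g(z) = (-1/(C1 + 2*z))^(1/3)*(-3^(2/3) + 3*3^(1/6)*I)/6


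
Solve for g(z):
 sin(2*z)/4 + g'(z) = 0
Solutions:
 g(z) = C1 + cos(2*z)/8


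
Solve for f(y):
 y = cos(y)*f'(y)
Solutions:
 f(y) = C1 + Integral(y/cos(y), y)


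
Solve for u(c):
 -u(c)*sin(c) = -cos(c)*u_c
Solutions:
 u(c) = C1/cos(c)


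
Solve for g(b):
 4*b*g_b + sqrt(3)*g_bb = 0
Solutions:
 g(b) = C1 + C2*erf(sqrt(2)*3^(3/4)*b/3)


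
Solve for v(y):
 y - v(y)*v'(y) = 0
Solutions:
 v(y) = -sqrt(C1 + y^2)
 v(y) = sqrt(C1 + y^2)


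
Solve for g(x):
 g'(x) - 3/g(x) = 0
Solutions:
 g(x) = -sqrt(C1 + 6*x)
 g(x) = sqrt(C1 + 6*x)


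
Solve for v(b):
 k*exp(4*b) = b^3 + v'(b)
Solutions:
 v(b) = C1 - b^4/4 + k*exp(4*b)/4


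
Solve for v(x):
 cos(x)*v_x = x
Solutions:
 v(x) = C1 + Integral(x/cos(x), x)


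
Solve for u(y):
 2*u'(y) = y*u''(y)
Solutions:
 u(y) = C1 + C2*y^3


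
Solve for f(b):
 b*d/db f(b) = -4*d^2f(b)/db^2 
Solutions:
 f(b) = C1 + C2*erf(sqrt(2)*b/4)


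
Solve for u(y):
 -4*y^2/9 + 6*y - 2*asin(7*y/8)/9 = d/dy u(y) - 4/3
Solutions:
 u(y) = C1 - 4*y^3/27 + 3*y^2 - 2*y*asin(7*y/8)/9 + 4*y/3 - 2*sqrt(64 - 49*y^2)/63


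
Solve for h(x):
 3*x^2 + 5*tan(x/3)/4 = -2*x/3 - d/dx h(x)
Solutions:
 h(x) = C1 - x^3 - x^2/3 + 15*log(cos(x/3))/4


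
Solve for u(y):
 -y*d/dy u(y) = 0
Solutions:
 u(y) = C1


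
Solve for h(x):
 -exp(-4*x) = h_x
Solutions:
 h(x) = C1 + exp(-4*x)/4


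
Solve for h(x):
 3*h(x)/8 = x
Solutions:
 h(x) = 8*x/3


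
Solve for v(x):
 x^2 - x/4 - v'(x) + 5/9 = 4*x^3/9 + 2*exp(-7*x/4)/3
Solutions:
 v(x) = C1 - x^4/9 + x^3/3 - x^2/8 + 5*x/9 + 8*exp(-7*x/4)/21


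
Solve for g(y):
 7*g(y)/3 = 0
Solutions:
 g(y) = 0


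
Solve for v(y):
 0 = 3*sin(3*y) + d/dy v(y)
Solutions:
 v(y) = C1 + cos(3*y)


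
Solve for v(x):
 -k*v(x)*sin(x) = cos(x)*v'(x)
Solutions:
 v(x) = C1*exp(k*log(cos(x)))


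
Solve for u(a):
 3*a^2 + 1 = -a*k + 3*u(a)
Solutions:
 u(a) = a^2 + a*k/3 + 1/3


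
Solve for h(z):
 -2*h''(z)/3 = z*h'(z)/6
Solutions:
 h(z) = C1 + C2*erf(sqrt(2)*z/4)


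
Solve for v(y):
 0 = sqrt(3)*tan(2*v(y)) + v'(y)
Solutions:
 v(y) = -asin(C1*exp(-2*sqrt(3)*y))/2 + pi/2
 v(y) = asin(C1*exp(-2*sqrt(3)*y))/2


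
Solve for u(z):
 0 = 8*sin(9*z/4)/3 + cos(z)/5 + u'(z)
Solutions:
 u(z) = C1 - sin(z)/5 + 32*cos(9*z/4)/27


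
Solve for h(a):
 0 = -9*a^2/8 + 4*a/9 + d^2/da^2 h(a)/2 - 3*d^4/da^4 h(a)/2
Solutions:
 h(a) = C1 + C2*a + C3*exp(-sqrt(3)*a/3) + C4*exp(sqrt(3)*a/3) + 3*a^4/16 - 4*a^3/27 + 27*a^2/4


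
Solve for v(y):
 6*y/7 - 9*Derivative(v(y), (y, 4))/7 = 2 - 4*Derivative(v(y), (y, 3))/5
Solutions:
 v(y) = C1 + C2*y + C3*y^2 + C4*exp(28*y/45) - 5*y^4/112 + 305*y^3/2352


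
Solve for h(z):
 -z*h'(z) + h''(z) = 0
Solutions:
 h(z) = C1 + C2*erfi(sqrt(2)*z/2)


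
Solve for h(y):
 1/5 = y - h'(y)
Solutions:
 h(y) = C1 + y^2/2 - y/5


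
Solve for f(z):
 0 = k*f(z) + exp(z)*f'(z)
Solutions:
 f(z) = C1*exp(k*exp(-z))


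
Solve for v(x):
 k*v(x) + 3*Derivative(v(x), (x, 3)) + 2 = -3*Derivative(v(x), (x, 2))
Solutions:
 v(x) = C1*exp(-x*((9*k/2 + sqrt((9*k + 2)^2 - 4)/2 + 1)^(1/3) + 1 + (9*k/2 + sqrt((9*k + 2)^2 - 4)/2 + 1)^(-1/3))/3) + C2*exp(x*((9*k/2 + sqrt((9*k + 2)^2 - 4)/2 + 1)^(1/3) - sqrt(3)*I*(9*k/2 + sqrt((9*k + 2)^2 - 4)/2 + 1)^(1/3) - 2 - 4/((-1 + sqrt(3)*I)*(9*k/2 + sqrt((9*k + 2)^2 - 4)/2 + 1)^(1/3)))/6) + C3*exp(x*((9*k/2 + sqrt((9*k + 2)^2 - 4)/2 + 1)^(1/3) + sqrt(3)*I*(9*k/2 + sqrt((9*k + 2)^2 - 4)/2 + 1)^(1/3) - 2 + 4/((1 + sqrt(3)*I)*(9*k/2 + sqrt((9*k + 2)^2 - 4)/2 + 1)^(1/3)))/6) - 2/k


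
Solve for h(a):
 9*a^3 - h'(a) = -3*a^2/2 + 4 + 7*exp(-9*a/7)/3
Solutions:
 h(a) = C1 + 9*a^4/4 + a^3/2 - 4*a + 49*exp(-9*a/7)/27


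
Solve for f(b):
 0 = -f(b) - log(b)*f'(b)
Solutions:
 f(b) = C1*exp(-li(b))


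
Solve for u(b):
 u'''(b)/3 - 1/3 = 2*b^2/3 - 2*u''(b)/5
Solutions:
 u(b) = C1 + C2*b + C3*exp(-6*b/5) + 5*b^4/36 - 25*b^3/54 + 85*b^2/54


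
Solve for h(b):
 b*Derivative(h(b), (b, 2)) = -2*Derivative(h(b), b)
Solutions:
 h(b) = C1 + C2/b


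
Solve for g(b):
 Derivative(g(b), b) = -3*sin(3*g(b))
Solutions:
 g(b) = -acos((-C1 - exp(18*b))/(C1 - exp(18*b)))/3 + 2*pi/3
 g(b) = acos((-C1 - exp(18*b))/(C1 - exp(18*b)))/3


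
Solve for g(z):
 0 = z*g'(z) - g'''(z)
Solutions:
 g(z) = C1 + Integral(C2*airyai(z) + C3*airybi(z), z)


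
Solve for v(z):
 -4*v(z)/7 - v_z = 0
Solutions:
 v(z) = C1*exp(-4*z/7)


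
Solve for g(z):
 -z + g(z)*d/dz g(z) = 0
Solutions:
 g(z) = -sqrt(C1 + z^2)
 g(z) = sqrt(C1 + z^2)


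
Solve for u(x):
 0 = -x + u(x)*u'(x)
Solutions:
 u(x) = -sqrt(C1 + x^2)
 u(x) = sqrt(C1 + x^2)


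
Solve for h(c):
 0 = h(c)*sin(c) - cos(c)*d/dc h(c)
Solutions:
 h(c) = C1/cos(c)


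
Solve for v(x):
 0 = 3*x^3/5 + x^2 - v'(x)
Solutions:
 v(x) = C1 + 3*x^4/20 + x^3/3


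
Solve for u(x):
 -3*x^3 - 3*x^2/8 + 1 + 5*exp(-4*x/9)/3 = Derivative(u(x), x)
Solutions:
 u(x) = C1 - 3*x^4/4 - x^3/8 + x - 15*exp(-4*x/9)/4


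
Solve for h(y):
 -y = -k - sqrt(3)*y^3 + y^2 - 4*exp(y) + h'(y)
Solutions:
 h(y) = C1 + k*y + sqrt(3)*y^4/4 - y^3/3 - y^2/2 + 4*exp(y)


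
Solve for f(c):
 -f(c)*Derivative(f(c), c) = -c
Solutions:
 f(c) = -sqrt(C1 + c^2)
 f(c) = sqrt(C1 + c^2)


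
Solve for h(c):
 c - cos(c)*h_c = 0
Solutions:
 h(c) = C1 + Integral(c/cos(c), c)


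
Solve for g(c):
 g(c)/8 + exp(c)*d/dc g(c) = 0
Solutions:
 g(c) = C1*exp(exp(-c)/8)


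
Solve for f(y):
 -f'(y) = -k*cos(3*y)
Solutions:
 f(y) = C1 + k*sin(3*y)/3


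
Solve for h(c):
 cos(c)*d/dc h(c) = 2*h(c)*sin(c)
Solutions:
 h(c) = C1/cos(c)^2


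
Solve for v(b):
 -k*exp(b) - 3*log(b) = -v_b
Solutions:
 v(b) = C1 + 3*b*log(b) - 3*b + k*exp(b)


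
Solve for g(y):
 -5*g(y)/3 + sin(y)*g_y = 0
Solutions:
 g(y) = C1*(cos(y) - 1)^(5/6)/(cos(y) + 1)^(5/6)


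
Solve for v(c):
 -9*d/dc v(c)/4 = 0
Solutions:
 v(c) = C1


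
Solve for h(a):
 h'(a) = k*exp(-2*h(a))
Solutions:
 h(a) = log(-sqrt(C1 + 2*a*k))
 h(a) = log(C1 + 2*a*k)/2


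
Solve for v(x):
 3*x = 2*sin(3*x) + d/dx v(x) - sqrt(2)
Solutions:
 v(x) = C1 + 3*x^2/2 + sqrt(2)*x + 2*cos(3*x)/3


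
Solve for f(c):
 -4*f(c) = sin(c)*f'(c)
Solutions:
 f(c) = C1*(cos(c)^2 + 2*cos(c) + 1)/(cos(c)^2 - 2*cos(c) + 1)


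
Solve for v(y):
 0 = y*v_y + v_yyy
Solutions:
 v(y) = C1 + Integral(C2*airyai(-y) + C3*airybi(-y), y)


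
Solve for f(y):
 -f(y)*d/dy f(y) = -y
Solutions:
 f(y) = -sqrt(C1 + y^2)
 f(y) = sqrt(C1 + y^2)


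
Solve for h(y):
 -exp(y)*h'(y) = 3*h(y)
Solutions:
 h(y) = C1*exp(3*exp(-y))


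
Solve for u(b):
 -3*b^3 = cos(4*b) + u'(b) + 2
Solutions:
 u(b) = C1 - 3*b^4/4 - 2*b - sin(4*b)/4


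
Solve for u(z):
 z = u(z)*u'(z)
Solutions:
 u(z) = -sqrt(C1 + z^2)
 u(z) = sqrt(C1 + z^2)


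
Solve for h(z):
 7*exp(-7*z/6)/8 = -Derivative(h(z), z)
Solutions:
 h(z) = C1 + 3*exp(-7*z/6)/4


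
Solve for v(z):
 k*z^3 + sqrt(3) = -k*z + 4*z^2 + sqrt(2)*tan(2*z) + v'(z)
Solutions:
 v(z) = C1 + k*z^4/4 + k*z^2/2 - 4*z^3/3 + sqrt(3)*z + sqrt(2)*log(cos(2*z))/2


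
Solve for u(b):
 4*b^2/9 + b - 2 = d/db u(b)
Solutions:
 u(b) = C1 + 4*b^3/27 + b^2/2 - 2*b


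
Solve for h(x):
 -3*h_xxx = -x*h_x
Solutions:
 h(x) = C1 + Integral(C2*airyai(3^(2/3)*x/3) + C3*airybi(3^(2/3)*x/3), x)


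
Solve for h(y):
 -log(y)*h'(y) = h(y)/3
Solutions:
 h(y) = C1*exp(-li(y)/3)


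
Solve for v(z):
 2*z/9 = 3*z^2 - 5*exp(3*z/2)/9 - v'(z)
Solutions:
 v(z) = C1 + z^3 - z^2/9 - 10*exp(3*z/2)/27


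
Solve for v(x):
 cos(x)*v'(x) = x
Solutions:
 v(x) = C1 + Integral(x/cos(x), x)


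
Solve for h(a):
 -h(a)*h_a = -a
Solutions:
 h(a) = -sqrt(C1 + a^2)
 h(a) = sqrt(C1 + a^2)


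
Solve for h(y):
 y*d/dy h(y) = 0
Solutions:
 h(y) = C1


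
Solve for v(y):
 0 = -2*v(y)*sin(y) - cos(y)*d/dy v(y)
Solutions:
 v(y) = C1*cos(y)^2


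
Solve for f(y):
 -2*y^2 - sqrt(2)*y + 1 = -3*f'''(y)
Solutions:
 f(y) = C1 + C2*y + C3*y^2 + y^5/90 + sqrt(2)*y^4/72 - y^3/18


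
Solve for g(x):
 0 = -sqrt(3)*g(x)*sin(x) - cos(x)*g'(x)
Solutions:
 g(x) = C1*cos(x)^(sqrt(3))


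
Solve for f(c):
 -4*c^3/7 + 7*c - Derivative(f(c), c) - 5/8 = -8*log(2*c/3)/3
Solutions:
 f(c) = C1 - c^4/7 + 7*c^2/2 + 8*c*log(c)/3 - 79*c/24 - 8*c*log(3)/3 + 8*c*log(2)/3


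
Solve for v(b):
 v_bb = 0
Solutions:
 v(b) = C1 + C2*b


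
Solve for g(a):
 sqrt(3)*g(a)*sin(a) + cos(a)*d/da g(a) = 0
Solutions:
 g(a) = C1*cos(a)^(sqrt(3))


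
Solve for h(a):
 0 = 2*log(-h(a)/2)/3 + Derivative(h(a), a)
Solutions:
 3*Integral(1/(log(-_y) - log(2)), (_y, h(a)))/2 = C1 - a


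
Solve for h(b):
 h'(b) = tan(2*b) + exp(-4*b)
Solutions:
 h(b) = C1 + log(tan(2*b)^2 + 1)/4 - exp(-4*b)/4


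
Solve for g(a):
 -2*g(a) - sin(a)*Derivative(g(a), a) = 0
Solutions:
 g(a) = C1*(cos(a) + 1)/(cos(a) - 1)


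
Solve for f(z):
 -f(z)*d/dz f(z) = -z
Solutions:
 f(z) = -sqrt(C1 + z^2)
 f(z) = sqrt(C1 + z^2)


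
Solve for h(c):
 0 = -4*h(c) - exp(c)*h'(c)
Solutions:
 h(c) = C1*exp(4*exp(-c))


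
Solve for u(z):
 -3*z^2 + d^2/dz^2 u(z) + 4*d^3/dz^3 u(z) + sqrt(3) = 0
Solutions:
 u(z) = C1 + C2*z + C3*exp(-z/4) + z^4/4 - 4*z^3 + z^2*(48 - sqrt(3)/2)


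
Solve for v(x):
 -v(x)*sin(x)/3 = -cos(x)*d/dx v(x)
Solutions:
 v(x) = C1/cos(x)^(1/3)


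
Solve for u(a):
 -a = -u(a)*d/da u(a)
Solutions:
 u(a) = -sqrt(C1 + a^2)
 u(a) = sqrt(C1 + a^2)


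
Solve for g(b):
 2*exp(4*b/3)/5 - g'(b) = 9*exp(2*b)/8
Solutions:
 g(b) = C1 + 3*exp(4*b/3)/10 - 9*exp(2*b)/16


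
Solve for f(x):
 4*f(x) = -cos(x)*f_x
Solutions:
 f(x) = C1*(sin(x)^2 - 2*sin(x) + 1)/(sin(x)^2 + 2*sin(x) + 1)


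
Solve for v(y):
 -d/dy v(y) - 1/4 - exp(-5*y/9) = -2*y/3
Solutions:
 v(y) = C1 + y^2/3 - y/4 + 9*exp(-5*y/9)/5


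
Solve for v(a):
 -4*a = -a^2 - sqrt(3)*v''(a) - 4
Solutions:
 v(a) = C1 + C2*a - sqrt(3)*a^4/36 + 2*sqrt(3)*a^3/9 - 2*sqrt(3)*a^2/3


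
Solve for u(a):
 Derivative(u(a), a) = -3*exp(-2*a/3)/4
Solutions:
 u(a) = C1 + 9*exp(-2*a/3)/8


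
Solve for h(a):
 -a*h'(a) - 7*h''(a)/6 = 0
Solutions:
 h(a) = C1 + C2*erf(sqrt(21)*a/7)


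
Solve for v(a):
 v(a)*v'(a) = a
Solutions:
 v(a) = -sqrt(C1 + a^2)
 v(a) = sqrt(C1 + a^2)


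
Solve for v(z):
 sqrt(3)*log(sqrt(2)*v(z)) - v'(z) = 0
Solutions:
 -2*sqrt(3)*Integral(1/(2*log(_y) + log(2)), (_y, v(z)))/3 = C1 - z


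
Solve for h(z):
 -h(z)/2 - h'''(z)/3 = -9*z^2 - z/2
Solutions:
 h(z) = C3*exp(-2^(2/3)*3^(1/3)*z/2) + 18*z^2 + z + (C1*sin(2^(2/3)*3^(5/6)*z/4) + C2*cos(2^(2/3)*3^(5/6)*z/4))*exp(2^(2/3)*3^(1/3)*z/4)


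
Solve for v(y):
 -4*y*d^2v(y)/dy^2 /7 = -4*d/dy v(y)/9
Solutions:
 v(y) = C1 + C2*y^(16/9)


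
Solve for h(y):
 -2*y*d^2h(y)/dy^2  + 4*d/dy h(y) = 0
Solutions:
 h(y) = C1 + C2*y^3


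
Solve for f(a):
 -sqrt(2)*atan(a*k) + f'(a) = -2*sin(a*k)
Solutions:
 f(a) = C1 - 2*Piecewise((-cos(a*k)/k, Ne(k, 0)), (0, True)) + sqrt(2)*Piecewise((a*atan(a*k) - log(a^2*k^2 + 1)/(2*k), Ne(k, 0)), (0, True))


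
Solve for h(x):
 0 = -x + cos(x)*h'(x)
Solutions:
 h(x) = C1 + Integral(x/cos(x), x)


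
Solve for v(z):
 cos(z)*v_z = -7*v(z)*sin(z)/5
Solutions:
 v(z) = C1*cos(z)^(7/5)


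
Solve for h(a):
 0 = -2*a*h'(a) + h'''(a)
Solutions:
 h(a) = C1 + Integral(C2*airyai(2^(1/3)*a) + C3*airybi(2^(1/3)*a), a)


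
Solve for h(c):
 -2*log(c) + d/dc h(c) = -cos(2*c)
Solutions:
 h(c) = C1 + 2*c*log(c) - 2*c - sin(2*c)/2


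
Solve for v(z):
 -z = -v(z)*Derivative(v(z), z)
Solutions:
 v(z) = -sqrt(C1 + z^2)
 v(z) = sqrt(C1 + z^2)


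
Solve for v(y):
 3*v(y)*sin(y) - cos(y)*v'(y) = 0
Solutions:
 v(y) = C1/cos(y)^3


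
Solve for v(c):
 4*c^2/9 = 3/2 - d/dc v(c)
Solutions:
 v(c) = C1 - 4*c^3/27 + 3*c/2


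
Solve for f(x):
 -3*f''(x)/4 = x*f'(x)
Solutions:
 f(x) = C1 + C2*erf(sqrt(6)*x/3)


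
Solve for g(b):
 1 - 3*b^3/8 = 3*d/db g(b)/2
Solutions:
 g(b) = C1 - b^4/16 + 2*b/3


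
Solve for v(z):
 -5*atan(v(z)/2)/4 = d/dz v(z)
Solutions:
 Integral(1/atan(_y/2), (_y, v(z))) = C1 - 5*z/4


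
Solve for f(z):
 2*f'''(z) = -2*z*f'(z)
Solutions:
 f(z) = C1 + Integral(C2*airyai(-z) + C3*airybi(-z), z)


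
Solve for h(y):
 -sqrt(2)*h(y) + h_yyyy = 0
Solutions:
 h(y) = C1*exp(-2^(1/8)*y) + C2*exp(2^(1/8)*y) + C3*sin(2^(1/8)*y) + C4*cos(2^(1/8)*y)


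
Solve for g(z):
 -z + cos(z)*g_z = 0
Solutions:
 g(z) = C1 + Integral(z/cos(z), z)


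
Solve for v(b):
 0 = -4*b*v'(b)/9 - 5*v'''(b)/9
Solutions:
 v(b) = C1 + Integral(C2*airyai(-10^(2/3)*b/5) + C3*airybi(-10^(2/3)*b/5), b)


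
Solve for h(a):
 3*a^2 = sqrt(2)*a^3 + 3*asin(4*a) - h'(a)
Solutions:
 h(a) = C1 + sqrt(2)*a^4/4 - a^3 + 3*a*asin(4*a) + 3*sqrt(1 - 16*a^2)/4


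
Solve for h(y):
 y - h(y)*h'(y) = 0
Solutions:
 h(y) = -sqrt(C1 + y^2)
 h(y) = sqrt(C1 + y^2)


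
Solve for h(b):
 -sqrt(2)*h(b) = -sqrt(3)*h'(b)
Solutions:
 h(b) = C1*exp(sqrt(6)*b/3)


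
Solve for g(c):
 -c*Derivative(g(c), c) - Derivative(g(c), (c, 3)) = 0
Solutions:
 g(c) = C1 + Integral(C2*airyai(-c) + C3*airybi(-c), c)


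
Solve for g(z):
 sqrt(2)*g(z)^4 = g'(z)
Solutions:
 g(z) = (-1/(C1 + 3*sqrt(2)*z))^(1/3)
 g(z) = (-1/(C1 + sqrt(2)*z))^(1/3)*(-3^(2/3) - 3*3^(1/6)*I)/6
 g(z) = (-1/(C1 + sqrt(2)*z))^(1/3)*(-3^(2/3) + 3*3^(1/6)*I)/6


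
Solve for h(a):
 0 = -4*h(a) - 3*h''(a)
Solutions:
 h(a) = C1*sin(2*sqrt(3)*a/3) + C2*cos(2*sqrt(3)*a/3)


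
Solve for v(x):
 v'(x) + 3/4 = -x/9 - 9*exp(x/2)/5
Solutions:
 v(x) = C1 - x^2/18 - 3*x/4 - 18*exp(x/2)/5


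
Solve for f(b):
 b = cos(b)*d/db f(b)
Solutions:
 f(b) = C1 + Integral(b/cos(b), b)


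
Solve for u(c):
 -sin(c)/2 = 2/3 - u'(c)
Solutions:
 u(c) = C1 + 2*c/3 - cos(c)/2


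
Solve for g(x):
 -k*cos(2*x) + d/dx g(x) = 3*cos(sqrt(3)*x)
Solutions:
 g(x) = C1 + k*sin(2*x)/2 + sqrt(3)*sin(sqrt(3)*x)


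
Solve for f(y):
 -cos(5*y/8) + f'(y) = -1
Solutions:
 f(y) = C1 - y + 8*sin(5*y/8)/5


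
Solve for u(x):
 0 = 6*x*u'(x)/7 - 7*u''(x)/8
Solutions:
 u(x) = C1 + C2*erfi(2*sqrt(6)*x/7)


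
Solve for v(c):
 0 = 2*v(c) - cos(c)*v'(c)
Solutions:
 v(c) = C1*(sin(c) + 1)/(sin(c) - 1)


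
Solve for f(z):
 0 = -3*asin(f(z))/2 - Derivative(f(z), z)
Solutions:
 Integral(1/asin(_y), (_y, f(z))) = C1 - 3*z/2


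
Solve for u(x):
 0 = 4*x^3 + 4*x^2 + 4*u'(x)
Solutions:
 u(x) = C1 - x^4/4 - x^3/3


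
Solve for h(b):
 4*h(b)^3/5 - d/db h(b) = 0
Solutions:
 h(b) = -sqrt(10)*sqrt(-1/(C1 + 4*b))/2
 h(b) = sqrt(10)*sqrt(-1/(C1 + 4*b))/2


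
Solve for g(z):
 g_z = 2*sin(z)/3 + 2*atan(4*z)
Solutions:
 g(z) = C1 + 2*z*atan(4*z) - log(16*z^2 + 1)/4 - 2*cos(z)/3


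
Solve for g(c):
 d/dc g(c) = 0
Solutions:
 g(c) = C1


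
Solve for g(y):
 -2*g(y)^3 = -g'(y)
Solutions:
 g(y) = -sqrt(2)*sqrt(-1/(C1 + 2*y))/2
 g(y) = sqrt(2)*sqrt(-1/(C1 + 2*y))/2


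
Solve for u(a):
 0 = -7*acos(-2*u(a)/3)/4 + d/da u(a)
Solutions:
 Integral(1/acos(-2*_y/3), (_y, u(a))) = C1 + 7*a/4


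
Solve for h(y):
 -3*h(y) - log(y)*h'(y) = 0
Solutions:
 h(y) = C1*exp(-3*li(y))


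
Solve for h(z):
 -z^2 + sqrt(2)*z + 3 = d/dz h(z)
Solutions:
 h(z) = C1 - z^3/3 + sqrt(2)*z^2/2 + 3*z


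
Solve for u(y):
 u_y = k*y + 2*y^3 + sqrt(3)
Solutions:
 u(y) = C1 + k*y^2/2 + y^4/2 + sqrt(3)*y


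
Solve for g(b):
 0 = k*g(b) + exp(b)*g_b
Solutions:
 g(b) = C1*exp(k*exp(-b))


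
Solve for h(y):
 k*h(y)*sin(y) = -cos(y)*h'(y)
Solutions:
 h(y) = C1*exp(k*log(cos(y)))


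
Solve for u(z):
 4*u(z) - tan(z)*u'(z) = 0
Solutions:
 u(z) = C1*sin(z)^4


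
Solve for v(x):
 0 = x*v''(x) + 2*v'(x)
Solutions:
 v(x) = C1 + C2/x


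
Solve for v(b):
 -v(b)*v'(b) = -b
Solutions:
 v(b) = -sqrt(C1 + b^2)
 v(b) = sqrt(C1 + b^2)


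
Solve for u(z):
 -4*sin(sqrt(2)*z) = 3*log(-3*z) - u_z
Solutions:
 u(z) = C1 + 3*z*log(-z) - 3*z + 3*z*log(3) - 2*sqrt(2)*cos(sqrt(2)*z)


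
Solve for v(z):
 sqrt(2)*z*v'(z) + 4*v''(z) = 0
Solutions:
 v(z) = C1 + C2*erf(2^(3/4)*z/4)


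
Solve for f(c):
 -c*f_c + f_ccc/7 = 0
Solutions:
 f(c) = C1 + Integral(C2*airyai(7^(1/3)*c) + C3*airybi(7^(1/3)*c), c)


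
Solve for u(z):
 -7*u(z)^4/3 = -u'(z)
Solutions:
 u(z) = (-1/(C1 + 7*z))^(1/3)
 u(z) = (-1/(C1 + 7*z))^(1/3)*(-1 - sqrt(3)*I)/2
 u(z) = (-1/(C1 + 7*z))^(1/3)*(-1 + sqrt(3)*I)/2


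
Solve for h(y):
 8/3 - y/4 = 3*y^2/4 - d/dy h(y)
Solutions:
 h(y) = C1 + y^3/4 + y^2/8 - 8*y/3


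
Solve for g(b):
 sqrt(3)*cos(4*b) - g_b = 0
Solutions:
 g(b) = C1 + sqrt(3)*sin(4*b)/4


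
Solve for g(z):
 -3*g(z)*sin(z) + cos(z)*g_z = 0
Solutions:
 g(z) = C1/cos(z)^3


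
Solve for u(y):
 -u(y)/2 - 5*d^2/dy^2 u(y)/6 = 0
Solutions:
 u(y) = C1*sin(sqrt(15)*y/5) + C2*cos(sqrt(15)*y/5)


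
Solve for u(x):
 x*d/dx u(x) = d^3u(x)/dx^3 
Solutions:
 u(x) = C1 + Integral(C2*airyai(x) + C3*airybi(x), x)


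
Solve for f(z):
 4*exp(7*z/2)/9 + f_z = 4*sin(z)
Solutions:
 f(z) = C1 - 8*exp(7*z/2)/63 - 4*cos(z)


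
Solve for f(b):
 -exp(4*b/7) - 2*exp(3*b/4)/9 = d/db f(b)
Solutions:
 f(b) = C1 - 7*exp(4*b/7)/4 - 8*exp(3*b/4)/27


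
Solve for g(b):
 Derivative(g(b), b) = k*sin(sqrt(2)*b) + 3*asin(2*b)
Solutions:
 g(b) = C1 + 3*b*asin(2*b) - sqrt(2)*k*cos(sqrt(2)*b)/2 + 3*sqrt(1 - 4*b^2)/2


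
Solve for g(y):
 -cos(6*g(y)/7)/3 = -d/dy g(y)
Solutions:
 -y/3 - 7*log(sin(6*g(y)/7) - 1)/12 + 7*log(sin(6*g(y)/7) + 1)/12 = C1


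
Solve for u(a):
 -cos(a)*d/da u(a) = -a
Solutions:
 u(a) = C1 + Integral(a/cos(a), a)


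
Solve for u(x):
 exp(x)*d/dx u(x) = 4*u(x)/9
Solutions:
 u(x) = C1*exp(-4*exp(-x)/9)


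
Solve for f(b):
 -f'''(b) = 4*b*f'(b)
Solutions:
 f(b) = C1 + Integral(C2*airyai(-2^(2/3)*b) + C3*airybi(-2^(2/3)*b), b)


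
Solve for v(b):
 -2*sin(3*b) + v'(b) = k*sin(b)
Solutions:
 v(b) = C1 - k*cos(b) - 2*cos(3*b)/3


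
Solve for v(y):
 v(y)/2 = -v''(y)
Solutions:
 v(y) = C1*sin(sqrt(2)*y/2) + C2*cos(sqrt(2)*y/2)


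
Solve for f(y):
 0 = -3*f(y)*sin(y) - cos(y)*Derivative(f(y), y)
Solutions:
 f(y) = C1*cos(y)^3


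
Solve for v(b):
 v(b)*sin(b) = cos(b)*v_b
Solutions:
 v(b) = C1/cos(b)


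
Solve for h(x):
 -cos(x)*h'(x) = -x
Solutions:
 h(x) = C1 + Integral(x/cos(x), x)


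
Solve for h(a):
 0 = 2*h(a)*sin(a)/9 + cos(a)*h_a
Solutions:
 h(a) = C1*cos(a)^(2/9)


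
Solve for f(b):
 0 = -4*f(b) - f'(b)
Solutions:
 f(b) = C1*exp(-4*b)


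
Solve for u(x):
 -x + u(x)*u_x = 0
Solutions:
 u(x) = -sqrt(C1 + x^2)
 u(x) = sqrt(C1 + x^2)


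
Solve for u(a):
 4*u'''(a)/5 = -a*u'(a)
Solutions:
 u(a) = C1 + Integral(C2*airyai(-10^(1/3)*a/2) + C3*airybi(-10^(1/3)*a/2), a)


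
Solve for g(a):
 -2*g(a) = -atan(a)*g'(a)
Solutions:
 g(a) = C1*exp(2*Integral(1/atan(a), a))


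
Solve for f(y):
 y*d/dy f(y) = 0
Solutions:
 f(y) = C1


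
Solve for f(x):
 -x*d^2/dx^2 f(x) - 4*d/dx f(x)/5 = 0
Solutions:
 f(x) = C1 + C2*x^(1/5)
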